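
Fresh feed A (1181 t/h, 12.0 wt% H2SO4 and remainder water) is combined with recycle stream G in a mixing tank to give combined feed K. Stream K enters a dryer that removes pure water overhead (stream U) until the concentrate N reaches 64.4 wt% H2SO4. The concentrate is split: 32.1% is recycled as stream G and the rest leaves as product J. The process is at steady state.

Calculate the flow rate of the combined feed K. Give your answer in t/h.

1285 t/h

Overall H2SO4 balance (none leaves overhead): H2SO4 in fresh feed = H2SO4 in product, i.e. 1181×0.120 = (1−0.321)·N·0.644.
N = 141.72/(0.644×0.679) = 324.1 t/h.
Recycle G = 0.321×324.1 = 104.04 t/h.
Combined feed K = 1181 + 104.04 = 1285 t/h.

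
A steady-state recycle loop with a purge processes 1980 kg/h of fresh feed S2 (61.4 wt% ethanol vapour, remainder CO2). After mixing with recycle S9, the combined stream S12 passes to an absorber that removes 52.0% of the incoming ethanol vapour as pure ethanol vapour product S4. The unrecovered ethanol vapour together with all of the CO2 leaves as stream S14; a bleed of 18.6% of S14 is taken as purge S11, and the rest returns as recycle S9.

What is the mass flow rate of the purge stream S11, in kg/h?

942.4 kg/h

CO2 enters only via S2 and leaves only via the purge: 1980×0.386 = 0.186×(CO2 in S14), and the absorber passes all CO2, so CO2 in S12 = CO2 in S14 = 4109 kg/h.
ethanol vapour in S12: m_A = 1980×0.614 + (1−0.186)·(1−0.520)·m_A, so m_A = 1215.7/0.6093 = 1995.3 kg/h.
S14 = (1−0.520)×1995.3 + 4109 = 5066.8 kg/h.
Purge S11 = 0.186×5066.8 = 942.42 kg/h.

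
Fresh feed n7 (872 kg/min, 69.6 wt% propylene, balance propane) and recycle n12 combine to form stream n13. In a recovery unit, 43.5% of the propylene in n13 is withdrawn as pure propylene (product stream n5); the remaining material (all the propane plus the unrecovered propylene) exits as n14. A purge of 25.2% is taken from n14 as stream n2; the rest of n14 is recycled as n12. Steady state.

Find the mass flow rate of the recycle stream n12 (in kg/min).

propane enters only via n7 and leaves only via the purge: 872×0.304 = 0.252×(propane in n14), and the recovery unit passes all propane, so propane in n13 = propane in n14 = 1051.9 kg/min.
propylene in n13: m_A = 872×0.696 + (1−0.252)·(1−0.435)·m_A, so m_A = 606.91/0.5774 = 1051.1 kg/min.
n14 = (1−0.435)×1051.1 + 1051.9 = 1645.8 kg/min.
Recycle n12 = (1−0.252)×1645.8 = 1231.1 kg/min.

1231 kg/min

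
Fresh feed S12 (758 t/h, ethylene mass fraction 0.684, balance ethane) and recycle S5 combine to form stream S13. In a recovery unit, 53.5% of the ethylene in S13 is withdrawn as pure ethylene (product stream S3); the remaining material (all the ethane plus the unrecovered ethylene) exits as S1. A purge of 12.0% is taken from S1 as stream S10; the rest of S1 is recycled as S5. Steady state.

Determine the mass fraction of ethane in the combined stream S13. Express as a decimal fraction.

0.695

ethane enters only via S12 and leaves only via the purge: 758×0.316 = 0.120×(ethane in S1), and the recovery unit passes all ethane, so ethane in S13 = ethane in S1 = 1996.1 t/h.
ethylene in S13: m_A = 758×0.684 + (1−0.120)·(1−0.535)·m_A, so m_A = 518.47/0.5908 = 877.58 t/h.
S13 = 877.58 + 1996.1 = 2873.6 t/h.
ethane fraction in S13 = 1996.1/2873.6 = 0.695.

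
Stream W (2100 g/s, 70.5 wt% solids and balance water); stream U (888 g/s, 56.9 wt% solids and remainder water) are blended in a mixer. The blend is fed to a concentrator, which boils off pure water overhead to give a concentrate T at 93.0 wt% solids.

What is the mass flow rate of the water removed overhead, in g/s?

solids entering = 2100×0.705 + 888×0.569 = 1985.8 g/s.
All solids reports to T, so T = 1985.8/0.930 = 2135.2 g/s.
Total feed = 2988 g/s; overhead = 2988 − 2135.2 = 852.76 g/s.

852.8 g/s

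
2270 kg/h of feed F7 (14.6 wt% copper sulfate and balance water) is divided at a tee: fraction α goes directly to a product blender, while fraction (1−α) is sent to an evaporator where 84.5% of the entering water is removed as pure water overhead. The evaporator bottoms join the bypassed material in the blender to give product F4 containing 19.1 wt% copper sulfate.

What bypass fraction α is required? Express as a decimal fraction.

0.674

All 2270×0.146 = 331.42 kg/h of copper sulfate reaches F4, so F4 = 331.42/0.191 = 1735.2 kg/h and vapour = 534.82 kg/h.
The evaporator receives (1−α)·2270 of feed at 0.854 water and removes 0.845 of that water:
0.845×0.854×(1−α)×2270 = 534.82
(1−α) = 534.82/1638.1 = 0.3265;  α = 0.6735.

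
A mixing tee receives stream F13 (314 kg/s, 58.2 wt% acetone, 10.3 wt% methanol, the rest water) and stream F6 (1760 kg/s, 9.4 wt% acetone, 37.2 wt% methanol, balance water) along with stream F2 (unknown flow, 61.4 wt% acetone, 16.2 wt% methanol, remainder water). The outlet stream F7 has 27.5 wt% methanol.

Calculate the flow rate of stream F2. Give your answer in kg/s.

1033 kg/s

Let F2 be the unknown flow. Total out = 2074 + F2.
methanol balance: 687.06 + 0.162·F2 = 0.275·(2074 + F2)
(0.162 − 0.275)·F2 = 0.275×2074 − 687.06 = -116.71
F2 = -116.71 / -0.113 = 1032.8 kg/s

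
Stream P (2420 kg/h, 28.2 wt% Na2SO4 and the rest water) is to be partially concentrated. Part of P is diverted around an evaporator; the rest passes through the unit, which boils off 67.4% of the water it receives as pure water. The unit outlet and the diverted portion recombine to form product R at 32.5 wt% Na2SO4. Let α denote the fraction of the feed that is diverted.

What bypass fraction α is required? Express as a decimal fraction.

0.727

All 2420×0.282 = 682.44 kg/h of Na2SO4 reaches R, so R = 682.44/0.325 = 2099.8 kg/h and vapour = 320.18 kg/h.
The evaporator receives (1−α)·2420 of feed at 0.718 water and removes 0.674 of that water:
0.674×0.718×(1−α)×2420 = 320.18
(1−α) = 320.18/1171.1 = 0.2734;  α = 0.7266.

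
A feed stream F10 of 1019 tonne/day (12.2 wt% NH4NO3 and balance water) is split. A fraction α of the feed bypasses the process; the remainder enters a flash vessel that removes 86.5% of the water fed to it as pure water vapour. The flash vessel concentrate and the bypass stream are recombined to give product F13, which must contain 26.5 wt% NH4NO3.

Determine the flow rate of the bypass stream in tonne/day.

295 tonne/day

All 1019×0.122 = 124.32 tonne/day of NH4NO3 reaches F13, so F13 = 124.32/0.265 = 469.12 tonne/day and vapour = 549.88 tonne/day.
The evaporator receives (1−α)·1019 of feed at 0.878 water and removes 0.865 of that water:
0.865×0.878×(1−α)×1019 = 549.88
(1−α) = 549.88/773.9 = 0.7105;  α = 0.2895.
Bypass flow = 0.2895×1019 = 294.97 tonne/day.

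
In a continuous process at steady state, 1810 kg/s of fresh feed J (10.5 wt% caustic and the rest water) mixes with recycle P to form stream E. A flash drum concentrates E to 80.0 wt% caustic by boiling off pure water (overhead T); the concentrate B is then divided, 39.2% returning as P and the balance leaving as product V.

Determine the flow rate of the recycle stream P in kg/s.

153.2 kg/s

Overall caustic balance (none leaves overhead): caustic in fresh feed = caustic in product, i.e. 1810×0.105 = (1−0.392)·B·0.800.
B = 190.05/(0.800×0.608) = 390.73 kg/s.
Recycle P = 0.392×390.73 = 153.17 kg/s.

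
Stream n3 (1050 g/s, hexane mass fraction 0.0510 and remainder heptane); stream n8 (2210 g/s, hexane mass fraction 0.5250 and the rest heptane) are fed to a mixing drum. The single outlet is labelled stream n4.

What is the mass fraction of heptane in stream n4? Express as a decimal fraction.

0.6277

Total flow out = 1050 + 2210 = 3260 g/s.
heptane in = 1050×0.949 + 2210×0.475 = 2046.2 g/s.
heptane mass fraction in n4 = 2046.2/3260 = 0.6277.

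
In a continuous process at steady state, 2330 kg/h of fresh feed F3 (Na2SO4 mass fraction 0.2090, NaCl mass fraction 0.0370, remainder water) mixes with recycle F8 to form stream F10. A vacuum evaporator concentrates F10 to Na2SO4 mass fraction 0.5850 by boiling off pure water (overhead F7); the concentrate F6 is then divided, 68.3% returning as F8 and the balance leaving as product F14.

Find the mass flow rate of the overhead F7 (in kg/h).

1498 kg/h

Overall Na2SO4 balance (none leaves overhead): Na2SO4 in fresh feed = Na2SO4 in product, i.e. 2330×0.209 = (1−0.683)·F6·0.585.
F6 = 486.97/(0.585×0.317) = 2626 kg/h.
Recycle F8 = 0.683×2626 = 1793.5 kg/h.
Combined feed F10 = 2330 + 1793.5 = 4123.5 kg/h.
Overhead F7 = F10 − F6 = 4123.5 − 2626 = 1497.6 kg/h.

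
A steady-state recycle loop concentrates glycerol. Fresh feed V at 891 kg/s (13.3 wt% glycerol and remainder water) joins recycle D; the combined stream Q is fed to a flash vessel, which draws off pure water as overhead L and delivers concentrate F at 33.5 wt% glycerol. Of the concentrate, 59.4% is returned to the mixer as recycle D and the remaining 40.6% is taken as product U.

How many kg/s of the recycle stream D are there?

517.5 kg/s

Overall glycerol balance (none leaves overhead): glycerol in fresh feed = glycerol in product, i.e. 891×0.133 = (1−0.594)·F·0.335.
F = 118.5/(0.335×0.406) = 871.28 kg/s.
Recycle D = 0.594×871.28 = 517.54 kg/s.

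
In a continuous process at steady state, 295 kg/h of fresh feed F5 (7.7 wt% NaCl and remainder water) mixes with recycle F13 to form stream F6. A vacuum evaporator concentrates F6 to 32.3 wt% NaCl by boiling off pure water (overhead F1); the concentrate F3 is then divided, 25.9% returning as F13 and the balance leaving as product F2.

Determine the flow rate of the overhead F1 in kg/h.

Overall NaCl balance (none leaves overhead): NaCl in fresh feed = NaCl in product, i.e. 295×0.077 = (1−0.259)·F3·0.323.
F3 = 22.715/(0.323×0.741) = 94.906 kg/h.
Recycle F13 = 0.259×94.906 = 24.581 kg/h.
Combined feed F6 = 295 + 24.581 = 319.58 kg/h.
Overhead F1 = F6 − F3 = 319.58 − 94.906 = 224.67 kg/h.

224.7 kg/h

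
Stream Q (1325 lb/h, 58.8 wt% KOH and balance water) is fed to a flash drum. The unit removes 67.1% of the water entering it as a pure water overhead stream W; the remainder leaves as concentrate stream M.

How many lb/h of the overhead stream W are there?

water entering = 1325×0.412 = 545.9 lb/h; overhead removed = 0.671×545.9 = 366.3 lb/h.

366.3 lb/h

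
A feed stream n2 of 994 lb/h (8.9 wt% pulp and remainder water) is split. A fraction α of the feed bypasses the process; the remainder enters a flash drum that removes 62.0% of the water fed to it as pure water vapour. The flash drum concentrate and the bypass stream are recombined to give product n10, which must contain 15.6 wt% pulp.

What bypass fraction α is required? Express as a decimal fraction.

All 994×0.089 = 88.466 lb/h of pulp reaches n10, so n10 = 88.466/0.156 = 567.09 lb/h and vapour = 426.91 lb/h.
The evaporator receives (1−α)·994 of feed at 0.911 water and removes 0.620 of that water:
0.620×0.911×(1−α)×994 = 426.91
(1−α) = 426.91/561.43 = 0.7604;  α = 0.2396.

0.240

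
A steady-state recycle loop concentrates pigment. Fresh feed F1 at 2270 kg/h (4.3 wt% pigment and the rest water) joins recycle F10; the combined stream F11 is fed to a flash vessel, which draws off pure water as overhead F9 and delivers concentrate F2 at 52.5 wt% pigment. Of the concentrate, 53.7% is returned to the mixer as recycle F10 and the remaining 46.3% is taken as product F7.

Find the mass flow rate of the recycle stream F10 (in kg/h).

Overall pigment balance (none leaves overhead): pigment in fresh feed = pigment in product, i.e. 2270×0.043 = (1−0.537)·F2·0.525.
F2 = 97.61/(0.525×0.463) = 401.56 kg/h.
Recycle F10 = 0.537×401.56 = 215.64 kg/h.

215.6 kg/h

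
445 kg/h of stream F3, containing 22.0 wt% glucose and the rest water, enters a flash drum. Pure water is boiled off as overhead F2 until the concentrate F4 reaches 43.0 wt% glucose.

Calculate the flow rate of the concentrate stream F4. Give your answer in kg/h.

227.7 kg/h

glucose is conserved: 445×0.220 = 97.9 kg/h all reports to the concentrate.
Concentrate = 97.9/(target fraction) = 227.67 kg/h.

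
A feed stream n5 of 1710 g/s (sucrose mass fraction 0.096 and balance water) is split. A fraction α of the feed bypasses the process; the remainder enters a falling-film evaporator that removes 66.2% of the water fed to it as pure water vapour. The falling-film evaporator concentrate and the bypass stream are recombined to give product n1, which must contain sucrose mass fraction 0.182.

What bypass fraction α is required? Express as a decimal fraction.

All 1710×0.096 = 164.16 g/s of sucrose reaches n1, so n1 = 164.16/0.182 = 901.98 g/s and vapour = 808.02 g/s.
The evaporator receives (1−α)·1710 of feed at 0.904 water and removes 0.662 of that water:
0.662×0.904×(1−α)×1710 = 808.02
(1−α) = 808.02/1023.3 = 0.7896;  α = 0.2104.

0.210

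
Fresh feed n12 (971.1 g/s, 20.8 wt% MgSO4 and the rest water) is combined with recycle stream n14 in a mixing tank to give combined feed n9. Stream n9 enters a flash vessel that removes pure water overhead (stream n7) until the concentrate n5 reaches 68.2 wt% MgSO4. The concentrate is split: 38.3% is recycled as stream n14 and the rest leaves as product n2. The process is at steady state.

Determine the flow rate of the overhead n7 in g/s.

674.9 g/s

Overall MgSO4 balance (none leaves overhead): MgSO4 in fresh feed = MgSO4 in product, i.e. 971.1×0.208 = (1−0.383)·n5·0.682.
n5 = 201.99/(0.682×0.617) = 480.02 g/s.
Recycle n14 = 0.383×480.02 = 183.85 g/s.
Combined feed n9 = 971.1 + 183.85 = 1154.9 g/s.
Overhead n7 = n9 − n5 = 1154.9 − 480.02 = 674.93 g/s.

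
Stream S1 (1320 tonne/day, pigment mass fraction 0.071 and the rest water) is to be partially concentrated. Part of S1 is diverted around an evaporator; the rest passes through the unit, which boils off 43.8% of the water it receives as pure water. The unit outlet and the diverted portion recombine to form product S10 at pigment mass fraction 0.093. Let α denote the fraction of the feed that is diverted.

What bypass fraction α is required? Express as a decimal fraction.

All 1320×0.071 = 93.72 tonne/day of pigment reaches S10, so S10 = 93.72/0.093 = 1007.7 tonne/day and vapour = 312.26 tonne/day.
The evaporator receives (1−α)·1320 of feed at 0.929 water and removes 0.438 of that water:
0.438×0.929×(1−α)×1320 = 312.26
(1−α) = 312.26/537.11 = 0.5814;  α = 0.4186.

0.419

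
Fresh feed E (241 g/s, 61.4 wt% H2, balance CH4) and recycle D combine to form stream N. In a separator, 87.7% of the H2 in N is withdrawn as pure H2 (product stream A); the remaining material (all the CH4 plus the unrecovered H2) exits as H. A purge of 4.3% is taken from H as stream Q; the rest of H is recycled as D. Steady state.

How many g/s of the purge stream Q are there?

CH4 enters only via E and leaves only via the purge: 241×0.386 = 0.043×(CH4 in H), and the separator passes all CH4, so CH4 in N = CH4 in H = 2163.4 g/s.
H2 in N: m_A = 241×0.614 + (1−0.043)·(1−0.877)·m_A, so m_A = 147.97/0.8823 = 167.72 g/s.
H = (1−0.877)×167.72 + 2163.4 = 2184 g/s.
Purge Q = 0.043×2184 = 93.913 g/s.

93.91 g/s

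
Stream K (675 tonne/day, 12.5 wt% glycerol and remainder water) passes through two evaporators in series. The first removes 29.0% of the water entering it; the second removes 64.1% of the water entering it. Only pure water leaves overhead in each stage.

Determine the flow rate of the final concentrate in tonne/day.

234.9 tonne/day

water in feed = 675×0.875 = 590.62 tonne/day.
After stage 1: water left = (1−0.290)×590.62 = 419.34; stream total = 503.72 tonne/day.
After stage 2: water left = (1−0.641)×419.34 = 150.54; final concentrate = 234.92 tonne/day.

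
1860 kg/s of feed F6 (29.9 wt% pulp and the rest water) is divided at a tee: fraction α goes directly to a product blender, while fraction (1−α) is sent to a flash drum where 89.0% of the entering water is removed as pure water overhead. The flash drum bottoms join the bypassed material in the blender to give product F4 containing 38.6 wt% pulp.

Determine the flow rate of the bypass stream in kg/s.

All 1860×0.299 = 556.14 kg/s of pulp reaches F4, so F4 = 556.14/0.386 = 1440.8 kg/s and vapour = 419.22 kg/s.
The evaporator receives (1−α)·1860 of feed at 0.701 water and removes 0.890 of that water:
0.890×0.701×(1−α)×1860 = 419.22
(1−α) = 419.22/1160.4 = 0.3613;  α = 0.6387.
Bypass flow = 0.6387×1860 = 1188.1 kg/s.

1188 kg/s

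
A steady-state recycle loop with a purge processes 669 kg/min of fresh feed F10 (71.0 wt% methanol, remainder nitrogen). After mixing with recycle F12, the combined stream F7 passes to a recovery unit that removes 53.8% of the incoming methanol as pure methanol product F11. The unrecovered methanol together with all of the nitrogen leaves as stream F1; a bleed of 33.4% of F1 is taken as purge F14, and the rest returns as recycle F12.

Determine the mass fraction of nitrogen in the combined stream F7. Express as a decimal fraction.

nitrogen enters only via F10 and leaves only via the purge: 669×0.290 = 0.334×(nitrogen in F1), and the recovery unit passes all nitrogen, so nitrogen in F7 = nitrogen in F1 = 580.87 kg/min.
methanol in F7: m_A = 669×0.710 + (1−0.334)·(1−0.538)·m_A, so m_A = 474.99/0.6923 = 686.1 kg/min.
F7 = 686.1 + 580.87 = 1267 kg/min.
nitrogen fraction in F7 = 580.87/1267 = 0.4585.

0.4585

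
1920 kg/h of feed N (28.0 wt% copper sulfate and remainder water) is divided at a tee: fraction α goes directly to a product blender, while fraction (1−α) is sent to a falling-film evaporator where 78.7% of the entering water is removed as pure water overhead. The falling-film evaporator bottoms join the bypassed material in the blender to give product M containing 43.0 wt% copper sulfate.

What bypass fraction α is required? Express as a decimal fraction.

0.384

All 1920×0.280 = 537.6 kg/h of copper sulfate reaches M, so M = 537.6/0.430 = 1250.2 kg/h and vapour = 669.77 kg/h.
The evaporator receives (1−α)·1920 of feed at 0.720 water and removes 0.787 of that water:
0.787×0.720×(1−α)×1920 = 669.77
(1−α) = 669.77/1087.9 = 0.6156;  α = 0.3844.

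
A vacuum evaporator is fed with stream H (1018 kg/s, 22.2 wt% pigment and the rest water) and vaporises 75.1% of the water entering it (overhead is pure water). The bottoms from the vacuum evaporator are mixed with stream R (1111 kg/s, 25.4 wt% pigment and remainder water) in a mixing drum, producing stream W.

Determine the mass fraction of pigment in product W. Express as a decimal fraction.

0.331

Vapour removed = 0.751×0.778×1018 = 594.8 kg/s; concentrate = 423.2 kg/s.
pigment reaching the mixer = 226 (from concentrate) + 1111×0.254 = 508.19 kg/s.
Product flow = 423.2 + 1111 = 1534.2 kg/s; pigment fraction = 0.331.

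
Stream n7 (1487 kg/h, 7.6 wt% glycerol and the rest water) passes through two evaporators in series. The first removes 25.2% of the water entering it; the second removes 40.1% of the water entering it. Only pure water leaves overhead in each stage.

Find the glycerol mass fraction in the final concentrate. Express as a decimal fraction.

0.155

water in feed = 1487×0.924 = 1374 kg/h.
After stage 1: water left = (1−0.252)×1374 = 1027.7; stream total = 1140.8 kg/h.
After stage 2: water left = (1−0.401)×1027.7 = 615.62; final concentrate = 728.63 kg/h.
glycerol fraction = 113.01/728.63 = 0.155.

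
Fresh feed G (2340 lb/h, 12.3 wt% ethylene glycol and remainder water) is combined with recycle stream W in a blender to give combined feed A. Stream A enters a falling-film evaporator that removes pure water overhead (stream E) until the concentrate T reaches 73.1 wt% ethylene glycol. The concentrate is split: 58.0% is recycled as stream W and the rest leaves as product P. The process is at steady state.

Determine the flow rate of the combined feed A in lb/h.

2884 lb/h

Overall ethylene glycol balance (none leaves overhead): ethylene glycol in fresh feed = ethylene glycol in product, i.e. 2340×0.123 = (1−0.580)·T·0.731.
T = 287.82/(0.731×0.420) = 937.46 lb/h.
Recycle W = 0.580×937.46 = 543.73 lb/h.
Combined feed A = 2340 + 543.73 = 2883.7 lb/h.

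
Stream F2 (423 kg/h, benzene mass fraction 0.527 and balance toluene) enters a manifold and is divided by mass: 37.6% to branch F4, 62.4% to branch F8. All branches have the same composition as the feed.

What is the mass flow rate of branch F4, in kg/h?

Branch F4 flow = 0.376×423 = 159.05 kg/h.

159 kg/h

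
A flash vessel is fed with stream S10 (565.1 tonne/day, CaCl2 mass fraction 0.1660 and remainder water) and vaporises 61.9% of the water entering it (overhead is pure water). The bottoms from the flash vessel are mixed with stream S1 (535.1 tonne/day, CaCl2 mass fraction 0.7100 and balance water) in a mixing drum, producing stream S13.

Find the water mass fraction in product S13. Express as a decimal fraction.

0.4140

Vapour removed = 0.619×0.834×565.1 = 291.73 tonne/day; concentrate = 273.37 tonne/day.
water reaching the mixer = 179.56 (from concentrate) + 535.1×0.290 = 334.74 tonne/day.
Product flow = 273.37 + 535.1 = 808.47 tonne/day; water fraction = 0.4140.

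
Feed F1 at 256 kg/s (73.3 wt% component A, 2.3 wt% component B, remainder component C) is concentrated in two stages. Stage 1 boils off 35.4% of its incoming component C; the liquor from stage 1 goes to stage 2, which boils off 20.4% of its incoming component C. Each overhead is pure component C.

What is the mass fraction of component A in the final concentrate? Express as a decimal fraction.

component C in feed = 256×0.244 = 62.464 kg/s.
After stage 1: component C left = (1−0.354)×62.464 = 40.352; stream total = 233.89 kg/s.
After stage 2: component C left = (1−0.204)×40.352 = 32.12; final concentrate = 225.66 kg/s.
component A fraction = 187.65/225.66 = 0.8316.

0.8316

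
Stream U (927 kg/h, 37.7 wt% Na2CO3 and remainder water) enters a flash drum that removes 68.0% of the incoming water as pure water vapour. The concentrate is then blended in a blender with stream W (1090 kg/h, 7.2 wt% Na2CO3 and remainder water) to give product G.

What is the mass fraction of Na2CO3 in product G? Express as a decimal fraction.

Vapour removed = 0.680×0.623×927 = 392.71 kg/h; concentrate = 534.29 kg/h.
Na2CO3 reaching the mixer = 349.48 (from concentrate) + 1090×0.072 = 427.96 kg/h.
Product flow = 534.29 + 1090 = 1624.3 kg/h; Na2CO3 fraction = 0.2635.

0.2635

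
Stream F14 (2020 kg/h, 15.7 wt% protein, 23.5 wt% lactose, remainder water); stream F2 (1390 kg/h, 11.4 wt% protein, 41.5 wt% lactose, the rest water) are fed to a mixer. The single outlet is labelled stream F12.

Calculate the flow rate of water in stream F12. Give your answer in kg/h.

water out = water in = 2020×0.608 + 1390×0.471 = 1882.8 kg/h.

1883 kg/h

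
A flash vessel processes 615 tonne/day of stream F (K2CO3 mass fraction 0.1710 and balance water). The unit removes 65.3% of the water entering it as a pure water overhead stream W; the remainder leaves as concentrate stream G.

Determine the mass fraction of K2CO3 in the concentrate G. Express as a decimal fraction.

K2CO3 is not removed: 615×0.171 = 105.17 tonne/day of K2CO3 enters G.
water entering = 615×0.829 = 509.83 tonne/day; overhead removed = 0.653×509.83 = 332.92 tonne/day.
Concentrate = 615 − 332.92 = 282.08 tonne/day.
Mass fraction = 105.17/282.08 = 0.3728.

0.3728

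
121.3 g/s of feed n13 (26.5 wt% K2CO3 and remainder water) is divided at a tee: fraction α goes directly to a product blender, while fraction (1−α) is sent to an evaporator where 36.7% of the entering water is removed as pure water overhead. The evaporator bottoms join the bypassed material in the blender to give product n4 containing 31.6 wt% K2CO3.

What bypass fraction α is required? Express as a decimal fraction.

0.402

All 121.3×0.265 = 32.145 g/s of K2CO3 reaches n4, so n4 = 32.145/0.316 = 101.72 g/s and vapour = 19.577 g/s.
The evaporator receives (1−α)·121.3 of feed at 0.735 water and removes 0.367 of that water:
0.367×0.735×(1−α)×121.3 = 19.577
(1−α) = 19.577/32.72 = 0.5983;  α = 0.4017.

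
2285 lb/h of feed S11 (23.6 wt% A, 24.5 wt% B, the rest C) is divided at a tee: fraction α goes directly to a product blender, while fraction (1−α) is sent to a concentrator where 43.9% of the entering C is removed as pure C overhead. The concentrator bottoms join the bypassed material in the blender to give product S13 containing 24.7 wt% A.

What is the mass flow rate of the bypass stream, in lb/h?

1838 lb/h

All 2285×0.236 = 539.26 lb/h of A reaches S13, so S13 = 539.26/0.247 = 2183.2 lb/h and vapour = 101.76 lb/h.
The evaporator receives (1−α)·2285 of feed at 0.519 C and removes 0.439 of that C:
0.439×0.519×(1−α)×2285 = 101.76
(1−α) = 101.76/520.62 = 0.1955;  α = 0.8045.
Bypass flow = 0.8045×2285 = 1838.4 lb/h.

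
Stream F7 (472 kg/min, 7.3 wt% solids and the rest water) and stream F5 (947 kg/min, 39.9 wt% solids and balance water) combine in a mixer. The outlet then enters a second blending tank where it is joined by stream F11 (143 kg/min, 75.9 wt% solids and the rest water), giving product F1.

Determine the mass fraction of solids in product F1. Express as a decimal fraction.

Overall, product flow = 1562 kg/min.
solids in = 472×0.073 + 947×0.399 + 143×0.759 = 520.85 kg/min.
solids fraction in F1 = 0.3334.

0.3334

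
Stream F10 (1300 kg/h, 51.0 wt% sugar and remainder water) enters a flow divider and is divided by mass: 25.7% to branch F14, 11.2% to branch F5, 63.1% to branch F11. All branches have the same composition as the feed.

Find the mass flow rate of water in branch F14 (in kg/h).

163.7 kg/h

Branch F14 total = 0.257×1300 = 334.1 kg/h.
water in F14 = 0.490×334.1 = 163.71 kg/h.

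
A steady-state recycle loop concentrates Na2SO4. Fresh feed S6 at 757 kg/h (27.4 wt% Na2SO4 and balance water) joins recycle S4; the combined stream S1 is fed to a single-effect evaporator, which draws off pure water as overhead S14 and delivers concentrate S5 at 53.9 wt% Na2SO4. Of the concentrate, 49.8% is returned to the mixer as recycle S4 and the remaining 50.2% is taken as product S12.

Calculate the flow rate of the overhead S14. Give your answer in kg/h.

Overall Na2SO4 balance (none leaves overhead): Na2SO4 in fresh feed = Na2SO4 in product, i.e. 757×0.274 = (1−0.498)·S5·0.539.
S5 = 207.42/(0.539×0.502) = 766.57 kg/h.
Recycle S4 = 0.498×766.57 = 381.75 kg/h.
Combined feed S1 = 757 + 381.75 = 1138.8 kg/h.
Overhead S14 = S1 − S5 = 1138.8 − 766.57 = 372.18 kg/h.

372.2 kg/h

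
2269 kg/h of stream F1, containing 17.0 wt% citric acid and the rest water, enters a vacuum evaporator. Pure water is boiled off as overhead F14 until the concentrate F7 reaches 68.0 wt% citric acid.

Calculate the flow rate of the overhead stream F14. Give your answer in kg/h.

citric acid is conserved: 2269×0.170 = 385.73 kg/h all reports to the concentrate.
Concentrate = 385.73/(target fraction) = 567.25 kg/h.
Overhead = 2269 − 567.25 = 1701.8 kg/h.

1702 kg/h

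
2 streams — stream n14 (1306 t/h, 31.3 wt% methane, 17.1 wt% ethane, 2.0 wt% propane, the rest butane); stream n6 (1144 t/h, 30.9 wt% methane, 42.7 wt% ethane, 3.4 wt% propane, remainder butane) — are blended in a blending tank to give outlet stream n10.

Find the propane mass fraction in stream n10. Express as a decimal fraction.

0.027

Total flow out = 1306 + 1144 = 2450 t/h.
propane in = 1306×0.020 + 1144×0.034 = 65.016 t/h.
propane mass fraction in n10 = 65.016/2450 = 0.027.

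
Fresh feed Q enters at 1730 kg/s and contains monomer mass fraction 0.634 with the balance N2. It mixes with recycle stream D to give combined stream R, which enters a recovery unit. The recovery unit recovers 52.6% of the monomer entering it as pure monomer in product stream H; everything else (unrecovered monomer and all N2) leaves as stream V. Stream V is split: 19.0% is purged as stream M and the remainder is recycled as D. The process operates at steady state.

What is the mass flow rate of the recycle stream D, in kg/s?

3383 kg/s

N2 enters only via Q and leaves only via the purge: 1730×0.366 = 0.190×(N2 in V), and the recovery unit passes all N2, so N2 in R = N2 in V = 3332.5 kg/s.
monomer in R: m_A = 1730×0.634 + (1−0.190)·(1−0.526)·m_A, so m_A = 1096.8/0.6161 = 1780.4 kg/s.
V = (1−0.526)×1780.4 + 3332.5 = 4176.4 kg/s.
Recycle D = (1−0.190)×4176.4 = 3382.9 kg/s.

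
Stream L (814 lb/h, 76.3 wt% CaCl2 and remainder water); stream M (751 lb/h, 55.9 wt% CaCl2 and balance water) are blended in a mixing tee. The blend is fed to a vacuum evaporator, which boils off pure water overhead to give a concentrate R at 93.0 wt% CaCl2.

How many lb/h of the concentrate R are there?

1119 lb/h

CaCl2 entering = 814×0.763 + 751×0.559 = 1040.9 lb/h.
All CaCl2 reports to R, so R = 1040.9/0.930 = 1119.2 lb/h.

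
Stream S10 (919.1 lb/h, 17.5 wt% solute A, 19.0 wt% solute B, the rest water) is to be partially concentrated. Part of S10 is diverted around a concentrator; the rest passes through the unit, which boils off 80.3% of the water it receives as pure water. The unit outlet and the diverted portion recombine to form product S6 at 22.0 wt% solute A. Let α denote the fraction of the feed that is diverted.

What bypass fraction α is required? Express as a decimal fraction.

0.599

All 919.1×0.175 = 160.84 lb/h of solute A reaches S6, so S6 = 160.84/0.220 = 731.1 lb/h and vapour = 188 lb/h.
The evaporator receives (1−α)·919.1 of feed at 0.635 water and removes 0.803 of that water:
0.803×0.635×(1−α)×919.1 = 188
(1−α) = 188/468.65 = 0.4011;  α = 0.5989.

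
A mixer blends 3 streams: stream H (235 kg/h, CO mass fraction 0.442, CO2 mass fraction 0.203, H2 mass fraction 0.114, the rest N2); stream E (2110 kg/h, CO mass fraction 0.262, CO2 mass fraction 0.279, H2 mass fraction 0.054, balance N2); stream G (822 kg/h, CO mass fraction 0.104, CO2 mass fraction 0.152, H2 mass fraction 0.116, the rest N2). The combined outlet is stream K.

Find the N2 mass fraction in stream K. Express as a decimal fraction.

Total flow out = 235 + 2110 + 822 = 3167 kg/h.
N2 in = 235×0.241 + 2110×0.405 + 822×0.628 = 1427.4 kg/h.
N2 mass fraction in K = 1427.4/3167 = 0.451.

0.451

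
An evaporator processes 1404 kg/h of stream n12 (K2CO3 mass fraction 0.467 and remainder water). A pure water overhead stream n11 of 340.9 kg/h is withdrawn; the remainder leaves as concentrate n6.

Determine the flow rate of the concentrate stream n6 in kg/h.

Concentrate = 1404 − 340.9 = 1063.1 kg/h.

1063 kg/h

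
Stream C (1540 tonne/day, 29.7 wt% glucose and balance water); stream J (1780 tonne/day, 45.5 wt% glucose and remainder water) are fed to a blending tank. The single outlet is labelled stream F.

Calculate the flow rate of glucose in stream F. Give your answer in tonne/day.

glucose out = glucose in = 1540×0.297 + 1780×0.455 = 1267.3 tonne/day.

1267 tonne/day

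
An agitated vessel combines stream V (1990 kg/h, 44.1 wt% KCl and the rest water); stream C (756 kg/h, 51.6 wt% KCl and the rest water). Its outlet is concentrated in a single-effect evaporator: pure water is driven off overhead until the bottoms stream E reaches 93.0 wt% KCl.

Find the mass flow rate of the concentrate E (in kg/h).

KCl entering = 1990×0.441 + 756×0.516 = 1267.7 kg/h.
All KCl reports to E, so E = 1267.7/0.930 = 1363.1 kg/h.

1363 kg/h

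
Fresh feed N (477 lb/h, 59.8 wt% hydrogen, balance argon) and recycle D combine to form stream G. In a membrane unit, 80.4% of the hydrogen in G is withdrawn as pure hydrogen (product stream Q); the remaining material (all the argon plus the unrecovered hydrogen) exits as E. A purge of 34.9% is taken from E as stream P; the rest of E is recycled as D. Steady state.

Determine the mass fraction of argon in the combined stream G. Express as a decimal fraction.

0.627

argon enters only via N and leaves only via the purge: 477×0.402 = 0.349×(argon in E), and the membrane unit passes all argon, so argon in G = argon in E = 549.44 lb/h.
hydrogen in G: m_A = 477×0.598 + (1−0.349)·(1−0.804)·m_A, so m_A = 285.25/0.8724 = 326.97 lb/h.
G = 326.97 + 549.44 = 876.4 lb/h.
argon fraction in G = 549.44/876.4 = 0.627.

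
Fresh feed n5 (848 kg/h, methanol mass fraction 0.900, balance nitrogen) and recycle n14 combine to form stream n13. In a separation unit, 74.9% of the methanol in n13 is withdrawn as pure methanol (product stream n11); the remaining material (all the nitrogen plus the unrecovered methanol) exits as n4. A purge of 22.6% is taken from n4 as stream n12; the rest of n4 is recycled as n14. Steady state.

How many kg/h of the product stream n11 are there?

methanol in n13: m_A = 848×0.900 + (1−0.226)·(1−0.749)·m_A, so m_A = 763.2/0.8057 = 947.22 kg/h.
Product n11 = 0.749×947.22 = 709.47 kg/h.

709.5 kg/h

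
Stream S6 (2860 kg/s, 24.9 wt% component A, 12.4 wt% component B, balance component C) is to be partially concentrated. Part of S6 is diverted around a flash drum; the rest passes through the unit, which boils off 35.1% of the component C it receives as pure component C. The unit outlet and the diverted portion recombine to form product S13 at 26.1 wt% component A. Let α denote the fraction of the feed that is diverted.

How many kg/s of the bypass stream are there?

All 2860×0.249 = 712.14 kg/s of component A reaches S13, so S13 = 712.14/0.261 = 2728.5 kg/s and vapour = 131.49 kg/s.
The evaporator receives (1−α)·2860 of feed at 0.627 component C and removes 0.351 of that component C:
0.351×0.627×(1−α)×2860 = 131.49
(1−α) = 131.49/629.42 = 0.2089;  α = 0.7911.
Bypass flow = 0.7911×2860 = 2262.5 kg/s.

2263 kg/s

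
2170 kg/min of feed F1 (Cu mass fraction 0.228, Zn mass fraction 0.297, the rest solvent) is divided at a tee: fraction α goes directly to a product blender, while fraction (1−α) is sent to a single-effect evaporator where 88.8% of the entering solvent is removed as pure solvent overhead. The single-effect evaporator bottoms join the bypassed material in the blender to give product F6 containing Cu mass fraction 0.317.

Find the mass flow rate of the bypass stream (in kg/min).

725.6 kg/min

All 2170×0.228 = 494.76 kg/min of Cu reaches F6, so F6 = 494.76/0.317 = 1560.8 kg/min and vapour = 609.24 kg/min.
The evaporator receives (1−α)·2170 of feed at 0.475 solvent and removes 0.888 of that solvent:
0.888×0.475×(1−α)×2170 = 609.24
(1−α) = 609.24/915.31 = 0.6656;  α = 0.3344.
Bypass flow = 0.3344×2170 = 725.61 kg/min.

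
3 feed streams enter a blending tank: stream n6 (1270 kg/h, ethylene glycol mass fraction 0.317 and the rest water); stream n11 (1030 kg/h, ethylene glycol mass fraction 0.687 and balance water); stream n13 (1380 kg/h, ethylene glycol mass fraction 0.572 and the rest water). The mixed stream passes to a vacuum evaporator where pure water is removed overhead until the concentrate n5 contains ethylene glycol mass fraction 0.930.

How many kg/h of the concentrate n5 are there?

2043 kg/h

ethylene glycol entering = 1270×0.317 + 1030×0.687 + 1380×0.572 = 1899.6 kg/h.
All ethylene glycol reports to n5, so n5 = 1899.6/0.930 = 2042.5 kg/h.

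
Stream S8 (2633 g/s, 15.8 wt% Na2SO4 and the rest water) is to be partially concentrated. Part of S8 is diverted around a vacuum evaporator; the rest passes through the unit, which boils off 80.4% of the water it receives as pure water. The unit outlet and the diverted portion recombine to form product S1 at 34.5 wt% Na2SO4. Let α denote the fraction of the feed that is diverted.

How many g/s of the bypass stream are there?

524.8 g/s

All 2633×0.158 = 416.01 g/s of Na2SO4 reaches S1, so S1 = 416.01/0.345 = 1205.8 g/s and vapour = 1427.2 g/s.
The evaporator receives (1−α)·2633 of feed at 0.842 water and removes 0.804 of that water:
0.804×0.842×(1−α)×2633 = 1427.2
(1−α) = 1427.2/1782.5 = 0.8007;  α = 0.1993.
Bypass flow = 0.1993×2633 = 524.83 g/s.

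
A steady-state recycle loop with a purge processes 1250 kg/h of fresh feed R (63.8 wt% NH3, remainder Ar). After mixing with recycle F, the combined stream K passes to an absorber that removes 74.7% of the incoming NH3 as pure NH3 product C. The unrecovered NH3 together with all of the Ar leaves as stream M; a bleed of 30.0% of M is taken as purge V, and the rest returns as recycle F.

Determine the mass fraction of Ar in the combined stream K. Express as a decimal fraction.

Ar enters only via R and leaves only via the purge: 1250×0.362 = 0.300×(Ar in M), and the absorber passes all Ar, so Ar in K = Ar in M = 1508.3 kg/h.
NH3 in K: m_A = 1250×0.638 + (1−0.300)·(1−0.747)·m_A, so m_A = 797.5/0.8229 = 969.13 kg/h.
K = 969.13 + 1508.3 = 2477.5 kg/h.
Ar fraction in K = 1508.3/2477.5 = 0.609.

0.609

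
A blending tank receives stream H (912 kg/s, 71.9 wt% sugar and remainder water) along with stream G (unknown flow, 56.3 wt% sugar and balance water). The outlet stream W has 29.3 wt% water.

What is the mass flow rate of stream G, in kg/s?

Let G be the unknown flow. Total out = 912 + G.
water balance: 256.27 + 0.437·G = 0.293·(912 + G)
(0.437 − 0.293)·G = 0.293×912 − 256.27 = 10.944
G = 10.944 / 0.144 = 76 kg/s

76 kg/s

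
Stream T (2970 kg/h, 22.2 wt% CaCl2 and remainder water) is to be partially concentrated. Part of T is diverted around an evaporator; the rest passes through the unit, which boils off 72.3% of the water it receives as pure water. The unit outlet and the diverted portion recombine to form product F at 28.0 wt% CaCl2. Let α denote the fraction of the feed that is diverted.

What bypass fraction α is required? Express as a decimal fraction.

0.632

All 2970×0.222 = 659.34 kg/h of CaCl2 reaches F, so F = 659.34/0.280 = 2354.8 kg/h and vapour = 615.21 kg/h.
The evaporator receives (1−α)·2970 of feed at 0.778 water and removes 0.723 of that water:
0.723×0.778×(1−α)×2970 = 615.21
(1−α) = 615.21/1670.6 = 0.3683;  α = 0.6317.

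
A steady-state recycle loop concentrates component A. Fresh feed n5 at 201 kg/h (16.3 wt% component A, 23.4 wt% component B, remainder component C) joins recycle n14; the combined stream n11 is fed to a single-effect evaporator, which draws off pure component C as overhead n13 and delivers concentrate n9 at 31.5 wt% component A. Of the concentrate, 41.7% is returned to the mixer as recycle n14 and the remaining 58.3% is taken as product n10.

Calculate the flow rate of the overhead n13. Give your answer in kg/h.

96.99 kg/h

Overall component A balance (none leaves overhead): component A in fresh feed = component A in product, i.e. 201×0.163 = (1−0.417)·n9·0.315.
n9 = 32.763/(0.315×0.583) = 178.4 kg/h.
Recycle n14 = 0.417×178.4 = 74.394 kg/h.
Combined feed n11 = 201 + 74.394 = 275.39 kg/h.
Overhead n13 = n11 − n9 = 275.39 − 178.4 = 96.99 kg/h.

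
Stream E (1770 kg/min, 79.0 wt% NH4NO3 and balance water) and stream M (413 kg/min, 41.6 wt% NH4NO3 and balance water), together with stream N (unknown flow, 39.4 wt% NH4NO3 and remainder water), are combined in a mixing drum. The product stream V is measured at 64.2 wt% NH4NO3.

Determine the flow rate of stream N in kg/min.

679.9 kg/min

Let N be the unknown flow. Total out = 2183 + N.
NH4NO3 balance: 1570.1 + 0.394·N = 0.642·(2183 + N)
(0.394 − 0.642)·N = 0.642×2183 − 1570.1 = -168.62
N = -168.62 / -0.248 = 679.93 kg/min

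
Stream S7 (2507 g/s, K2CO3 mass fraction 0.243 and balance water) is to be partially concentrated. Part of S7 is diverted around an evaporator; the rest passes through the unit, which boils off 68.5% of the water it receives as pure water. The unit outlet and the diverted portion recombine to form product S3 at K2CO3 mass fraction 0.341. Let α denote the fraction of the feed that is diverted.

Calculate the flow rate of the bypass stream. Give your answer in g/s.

1118 g/s

All 2507×0.243 = 609.2 g/s of K2CO3 reaches S3, so S3 = 609.2/0.341 = 1786.5 g/s and vapour = 720.49 g/s.
The evaporator receives (1−α)·2507 of feed at 0.757 water and removes 0.685 of that water:
0.685×0.757×(1−α)×2507 = 720.49
(1−α) = 720.49/1300 = 0.5542;  α = 0.4458.
Bypass flow = 0.4458×2507 = 1117.6 g/s.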